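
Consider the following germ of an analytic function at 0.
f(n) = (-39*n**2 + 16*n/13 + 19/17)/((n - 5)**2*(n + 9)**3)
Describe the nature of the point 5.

The point is a pole of order 2.

The denominator factor n - 5 vanishes at 5 and appears to the power 2; the numerator there equals -213868/221, nonzero, and no other factor vanishes.
Hence a pole whose order is the multiplicity, 2.


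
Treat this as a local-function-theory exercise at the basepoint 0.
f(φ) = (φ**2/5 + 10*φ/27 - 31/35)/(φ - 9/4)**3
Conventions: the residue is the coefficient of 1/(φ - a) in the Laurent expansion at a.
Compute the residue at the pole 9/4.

At the order-3 pole 9/4 set g(φ) = (φ - (9/4))^3*f(φ) = φ**2/5 + 10*φ/27 - 31/35.
Order-3 pole: residue = g''(a)/2; g''(9/4) = 2/5, so the residue is 1/5.

The residue is 1/5.


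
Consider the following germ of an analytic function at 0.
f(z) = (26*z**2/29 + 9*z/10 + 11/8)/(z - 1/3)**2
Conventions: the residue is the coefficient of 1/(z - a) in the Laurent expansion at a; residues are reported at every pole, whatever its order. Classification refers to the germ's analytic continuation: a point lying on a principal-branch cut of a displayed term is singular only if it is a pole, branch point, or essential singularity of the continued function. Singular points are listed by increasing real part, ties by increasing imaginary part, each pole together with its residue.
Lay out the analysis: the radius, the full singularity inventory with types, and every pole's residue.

Denominator factor (z - 1/3)^2: pole of order 2 at 1/3, modulus 1/3.
The radius of convergence is the smallest modulus among the singular points: 1/3.
At the order-2 pole 1/3 set g(z) = (z - (1/3))^2*f(z) = 26*z**2/29 + 9*z/10 + 11/8.
Order-2 pole: residue = g'(a); g'(1/3) = 1303/870, so the residue is 1303/870.

Radius of convergence at 0: 1/3.
At 1/3: a pole of order 2; residue 1303/870.


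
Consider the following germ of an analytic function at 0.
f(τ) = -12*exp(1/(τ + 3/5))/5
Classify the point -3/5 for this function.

The exponent 1/(τ - (-3/5)) has a pole at -3/5, so exp(1/(τ - (-3/5))) takes every nonzero value near it: an essential singularity (not a pole of any order).

The point is an essential singularity.


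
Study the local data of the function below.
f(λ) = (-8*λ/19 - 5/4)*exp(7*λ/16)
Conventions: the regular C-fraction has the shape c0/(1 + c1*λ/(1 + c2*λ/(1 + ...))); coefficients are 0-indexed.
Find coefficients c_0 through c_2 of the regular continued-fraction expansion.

Taylor coefficients (expand at 0): a_0 = -5/4, a_1 = -1177/1216, a_2 = -11823/38912.
c0 = a_0 = -5/4. Peel one level at a time: if S = 1 + c*λ/S' with S'(0) = 1, then c is the λ-coefficient of S and S' = c*λ/(S - 1).
S_1 = c0/f = 1 + (-1177/1520)*λ + (1647473/4620800)*λ^2 + ...; c1 = -1177/1520.
S_2 = c1*λ/(S_1 - 1) = 1 + (1647473/3578080)*λ + ...; c2 = 1647473/3578080.

The regular C-fraction coefficients are [-5/4, -1177/1520, 1647473/3578080].


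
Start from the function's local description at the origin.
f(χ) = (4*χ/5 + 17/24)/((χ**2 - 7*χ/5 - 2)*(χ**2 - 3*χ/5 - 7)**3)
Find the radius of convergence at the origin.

The radius of convergence is -7/10 + (1/10)*sqrt(249).

Denominator factor (χ**2 - 7*χ/5 - 2): discriminant 249/25, real irrational roots 7/10 + (1/10)*sqrt(249) and 7/10 - (1/10)*sqrt(249); poles of order 1, moduli 7/10 + (1/10)*sqrt(249) and -7/10 + (1/10)*sqrt(249).
Denominator factor (χ**2 - 3*χ/5 - 7)^3: discriminant 709/25, real irrational roots 3/10 + (1/10)*sqrt(709) and 3/10 - (1/10)*sqrt(709); poles of order 3, moduli 3/10 + (1/10)*sqrt(709) and -3/10 + (1/10)*sqrt(709).
The radius of convergence is the smallest modulus among the singular points: -7/10 + (1/10)*sqrt(249).


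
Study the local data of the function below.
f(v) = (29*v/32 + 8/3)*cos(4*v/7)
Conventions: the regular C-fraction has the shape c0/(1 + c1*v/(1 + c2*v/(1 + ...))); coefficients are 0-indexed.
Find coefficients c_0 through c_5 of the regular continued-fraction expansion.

Taylor coefficients (expand at 0): a_0 = 8/3, a_1 = 29/32, a_2 = -64/147, a_3 = -29/196, a_4 = 256/21609, a_5 = 29/7203.
c0 = a_0 = 8/3. Peel one level at a time: if S = 1 + c*v/S' with S'(0) = 1, then c is the v-coefficient of S and S' = c*v/(S - 1).
S_1 = c0/f = 1 + (-87/256)*v + (895169/3211264)*v^2 + ...; c1 = -87/256.
S_2 = c1*v/(S_1 - 1) = 1 + (895169/1091328)*v + (7161352/18173169)*v^2 + ...; c2 = 895169/1091328.
S_3 = c2*v/(S_2 - 1) = 1 + (-2048/4263)*v + (-10485760/131589843)*v^2 + ...; c3 = -2048/4263.
S_4 = c3*v/(S_3 - 1) = 1 + (-148480/895169)*v + (-23123917340/801327538561)*v^2 + ...; c4 = -148480/895169.
S_5 = c4*v/(S_4 - 1) = 1 + (-39868823/229163264)*v + ...; c5 = -39868823/229163264.

The regular C-fraction coefficients are [8/3, -87/256, 895169/1091328, -2048/4263, -148480/895169, -39868823/229163264].


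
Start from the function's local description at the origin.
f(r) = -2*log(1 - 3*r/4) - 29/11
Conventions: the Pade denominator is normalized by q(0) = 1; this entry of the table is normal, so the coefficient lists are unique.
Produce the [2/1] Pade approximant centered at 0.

Taylor coefficients needed (expand at 0): a_0 = -29/11, a_1 = 3/2, a_2 = 9/16, a_3 = 9/32.
Write the denominator as Q(r) = 1 + q1*r. Requiring Q*f - P = O(r^4) with deg P <= 2 kills the coefficients of r^3..r^3 in Q*f:
  r^3: a_3 + q1*a_2 = 0, i.e. 9/32 + (9/16)*q1 = 0.
Solving this linear system: q1 = -1/2.
The numerator is Q*f truncated at degree 2: P0 = a_0 = -29/11; P1 = a_1 + q1*a_0 = 31/11; P2 = a_2 + q1*a_1 = -3/16.

The Pade approximant has numerator coefficients [-29/11, 31/11, -3/16]; denominator coefficients [1, -1/2].


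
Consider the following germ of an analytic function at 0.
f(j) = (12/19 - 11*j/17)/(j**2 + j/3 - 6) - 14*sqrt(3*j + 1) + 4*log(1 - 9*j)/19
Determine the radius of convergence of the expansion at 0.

The radius of convergence is 1/9.

Denominator factor (j**2 + j/3 - 6): discriminant 217/9, real irrational roots -1/6 + (1/6)*sqrt(217) and -1/6 - (1/6)*sqrt(217); poles of order 1, moduli -1/6 + (1/6)*sqrt(217) and 1/6 + (1/6)*sqrt(217).
Branch term (-14)*sqrt(1 - j/(-1/3)): its argument vanishes at j = -1/3, a square-root branch point, modulus 1/3.
Branch term (4/19)*log(1 - j/(1/9)): its argument vanishes at j = 1/9, a logarithmic branch point, modulus 1/9.
The radius of convergence is the smallest modulus among the singular points: 1/9.


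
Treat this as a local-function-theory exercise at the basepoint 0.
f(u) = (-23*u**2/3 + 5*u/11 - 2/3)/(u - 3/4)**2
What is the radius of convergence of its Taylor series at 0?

The radius of convergence is 3/4.

Denominator factor (u - 3/4)^2: pole of order 2 at 3/4, modulus 3/4.
The radius of convergence is the smallest modulus among the singular points: 3/4.


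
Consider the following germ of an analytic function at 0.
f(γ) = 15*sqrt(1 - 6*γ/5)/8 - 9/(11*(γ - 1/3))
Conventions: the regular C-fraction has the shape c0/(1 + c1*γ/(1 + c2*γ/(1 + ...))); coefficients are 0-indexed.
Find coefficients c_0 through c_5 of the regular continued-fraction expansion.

Taylor coefficients (expand at 0): a_0 = 381/88, a_1 = 549/88, a_2 = 19143/880, a_3 = 290709/4400, a_4 = 3496527/17600, a_5 = 262383867/440000.
c0 = a_0 = 381/88. Peel one level at a time: if S = 1 + c*γ/S' with S'(0) = 1, then c is the γ-coefficient of S and S' = c*γ/(S - 1).
S_1 = c0/f = 1 + (-183/127)*γ + (-475497/161290)*γ^2 + ...; c1 = -183/127.
S_2 = c1*γ/(S_1 - 1) = 1 + (-158499/77470)*γ + (583407/372100)*γ^2 + ...; c2 = -158499/77470.
S_3 = c2*γ/(S_2 - 1) = 1 + (748411/976610)*γ + (102460171/256320100)*γ^2 + ...; c3 = 748411/976610.
S_4 = c3*γ/(S_3 - 1) = 1 + (-693143/1328830)*γ + (-570411/9782380)*γ^2 + ...; c4 = -693143/1328830.
S_5 = c4*γ/(S_4 - 1) = 1 + (-14970951/133924318)*γ + ...; c5 = -14970951/133924318.

The regular C-fraction coefficients are [381/88, -183/127, -158499/77470, 748411/976610, -693143/1328830, -14970951/133924318].


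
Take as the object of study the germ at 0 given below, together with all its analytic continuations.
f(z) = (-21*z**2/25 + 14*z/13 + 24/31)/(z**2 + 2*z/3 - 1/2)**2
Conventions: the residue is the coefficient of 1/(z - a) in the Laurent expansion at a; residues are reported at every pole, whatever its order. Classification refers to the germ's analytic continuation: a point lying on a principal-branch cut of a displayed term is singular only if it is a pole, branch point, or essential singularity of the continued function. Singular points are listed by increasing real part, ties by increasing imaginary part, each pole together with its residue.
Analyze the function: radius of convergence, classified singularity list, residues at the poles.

Denominator factor (z**2 + 2*z/3 - 1/2)^2: discriminant 22/9, real irrational roots -1/3 + (1/6)*sqrt(22) and -1/3 - (1/6)*sqrt(22); poles of order 2, moduli -1/3 + (1/6)*sqrt(22) and 1/3 + (1/6)*sqrt(22).
The radius of convergence is the smallest modulus among the singular points: -1/3 + (1/6)*sqrt(22).
The factor z**2 + 2*z/3 - 1/2 splits as (z - a)(z - a') with a = -1/3 - (1/6)*sqrt(22), a' = -1/3 + (1/6)*sqrt(22). At the order-2 pole a set g(z) = (z - a)^2*f(z) = [-21*z**2/25 + 14*z/13 + 24/31] / (z - a')^2.
Order-2 pole: residue = g'(a); g'(-1/3 - (1/6)*sqrt(22)) = (454401/4876300)*sqrt(22), so the residue is (454401/4876300)*sqrt(22).
The factor z**2 + 2*z/3 - 1/2 splits as (z - a)(z - a') with a = -1/3 + (1/6)*sqrt(22), a' = -1/3 - (1/6)*sqrt(22). At the order-2 pole a set g(z) = (z - a)^2*f(z) = [-21*z**2/25 + 14*z/13 + 24/31] / (z - a')^2.
Order-2 pole: residue = g'(a); g'(-1/3 + (1/6)*sqrt(22)) = -(454401/4876300)*sqrt(22), so the residue is -(454401/4876300)*sqrt(22).
List the singular points by increasing real part (a conjugate pair: the negative imaginary part first).

Radius of convergence at 0: -1/3 + (1/6)*sqrt(22).
At -1/3 - (1/6)*sqrt(22): a pole of order 2; residue (454401/4876300)*sqrt(22).
At -1/3 + (1/6)*sqrt(22): a pole of order 2; residue -(454401/4876300)*sqrt(22).


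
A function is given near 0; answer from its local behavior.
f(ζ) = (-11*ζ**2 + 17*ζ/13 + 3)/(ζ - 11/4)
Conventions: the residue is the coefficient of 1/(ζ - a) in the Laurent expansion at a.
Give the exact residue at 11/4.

The residue is -15931/208.

At the order-1 pole 11/4 set g(ζ) = (ζ - (11/4))*f(ζ) = -11*ζ**2 + 17*ζ/13 + 3.
Simple pole: residue = g(a) at a = 11/4, which is -15931/208.


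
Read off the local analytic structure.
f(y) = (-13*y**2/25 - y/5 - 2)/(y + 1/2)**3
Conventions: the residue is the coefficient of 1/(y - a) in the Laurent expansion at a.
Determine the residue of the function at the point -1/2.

At the order-3 pole -1/2 set g(y) = (y - (-1/2))^3*f(y) = -13*y**2/25 - y/5 - 2.
Order-3 pole: residue = g''(a)/2; g''(-1/2) = -26/25, so the residue is -13/25.

The residue is -13/25.


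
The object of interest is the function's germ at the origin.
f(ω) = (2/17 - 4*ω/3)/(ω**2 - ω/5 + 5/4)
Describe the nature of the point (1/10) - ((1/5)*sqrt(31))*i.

The point is a pole of order 1.

The denominator factor ω**2 - ω/5 + 5/4 vanishes at (1/10) - ((1/5)*sqrt(31))*i and appears to the power 1; the numerator there equals (-4/255) + ((4/15)*sqrt(31))*i, nonzero, and no other factor vanishes.
Hence a pole whose order is the multiplicity, 1.


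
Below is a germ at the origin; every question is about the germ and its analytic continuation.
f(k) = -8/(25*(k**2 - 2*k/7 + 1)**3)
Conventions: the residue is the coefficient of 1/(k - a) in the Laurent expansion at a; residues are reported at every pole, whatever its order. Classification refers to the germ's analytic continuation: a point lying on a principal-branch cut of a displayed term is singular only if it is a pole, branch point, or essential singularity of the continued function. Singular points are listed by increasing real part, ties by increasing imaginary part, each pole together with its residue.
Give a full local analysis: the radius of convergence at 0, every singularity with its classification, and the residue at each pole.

Denominator factor (k**2 - 2*k/7 + 1)^3: discriminant -192/49, complex-conjugate roots (1/7) + ((4/7)*sqrt(3))*i and (1/7) - ((4/7)*sqrt(3))*i; poles of order 3, moduli 1 and 1.
The radius of convergence is the smallest modulus among the singular points: 1.
The factor k**2 - 2*k/7 + 1 splits as (k - a)(k - a') with a = (1/7) - ((4/7)*sqrt(3))*i, a' = (1/7) + ((4/7)*sqrt(3))*i. At the order-3 pole a set g(k) = (k - a)^3*f(k) = [-8/25] / (k - a')^3.
Order-3 pole: residue = g''(a)/2; g''((1/7) - ((4/7)*sqrt(3))*i) = -((16807/230400)*sqrt(3))*i, so the residue is -((16807/460800)*sqrt(3))*i.
The factor k**2 - 2*k/7 + 1 splits as (k - a)(k - a') with a = (1/7) + ((4/7)*sqrt(3))*i, a' = (1/7) - ((4/7)*sqrt(3))*i. At the order-3 pole a set g(k) = (k - a)^3*f(k) = [-8/25] / (k - a')^3.
Order-3 pole: residue = g''(a)/2; g''((1/7) + ((4/7)*sqrt(3))*i) = ((16807/230400)*sqrt(3))*i, so the residue is ((16807/460800)*sqrt(3))*i.
List the singular points by increasing real part (a conjugate pair: the negative imaginary part first).

Radius of convergence at 0: 1.
At (1/7) - ((4/7)*sqrt(3))*i: a pole of order 3; residue -((16807/460800)*sqrt(3))*i.
At (1/7) + ((4/7)*sqrt(3))*i: a pole of order 3; residue ((16807/460800)*sqrt(3))*i.


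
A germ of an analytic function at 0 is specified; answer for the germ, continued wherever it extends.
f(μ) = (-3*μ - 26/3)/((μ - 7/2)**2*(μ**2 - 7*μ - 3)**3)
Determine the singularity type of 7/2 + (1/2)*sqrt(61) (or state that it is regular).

The denominator factor μ**2 - 7*μ - 3 vanishes at 7/2 + (1/2)*sqrt(61) and appears to the power 3; the numerator there equals -115/6 - (3/2)*sqrt(61), nonzero, and no other factor vanishes.
Hence a pole whose order is the multiplicity, 3.

The point is a pole of order 3.


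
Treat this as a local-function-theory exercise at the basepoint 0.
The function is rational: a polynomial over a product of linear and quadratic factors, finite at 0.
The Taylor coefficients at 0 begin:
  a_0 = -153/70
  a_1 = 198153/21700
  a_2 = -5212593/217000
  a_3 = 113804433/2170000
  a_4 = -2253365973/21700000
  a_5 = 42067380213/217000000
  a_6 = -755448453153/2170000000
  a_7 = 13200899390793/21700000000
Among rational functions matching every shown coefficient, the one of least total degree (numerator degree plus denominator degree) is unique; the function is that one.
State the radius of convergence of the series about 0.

No rational of total degree below 4 reproduces all 8 coefficients; solving the [1/3] Pade equations on them gives f(φ) = (29*φ/31 - 34/21)/((φ + 2/3)**2*(φ + 5/3)), whose expansion matches every shown term.
Denominator factor (φ + 5/3): pole of order 1 at -5/3, modulus 5/3.
Denominator factor (φ + 2/3)^2: pole of order 2 at -2/3, modulus 2/3.
The radius of convergence is the smallest modulus among the singular points: 2/3.

The radius of convergence is 2/3.


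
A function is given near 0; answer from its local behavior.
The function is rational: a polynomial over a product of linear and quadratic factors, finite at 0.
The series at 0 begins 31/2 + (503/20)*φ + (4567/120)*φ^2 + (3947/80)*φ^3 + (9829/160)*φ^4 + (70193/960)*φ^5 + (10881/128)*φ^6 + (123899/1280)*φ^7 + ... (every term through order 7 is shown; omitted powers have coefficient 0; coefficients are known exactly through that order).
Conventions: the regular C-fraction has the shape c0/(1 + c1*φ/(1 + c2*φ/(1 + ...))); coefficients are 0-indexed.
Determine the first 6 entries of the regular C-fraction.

The regular C-fraction coefficients are [31/2, -503/310, 25571/233895, -16548575/5512377, 1135983248/390012545, 10959/106765].

Taylor coefficients (read off): a_0 = 31/2, a_1 = 503/20, a_2 = 4567/120, a_3 = 3947/80, a_4 = 9829/160, a_5 = 70193/960.
c0 = a_0 = 31/2. Peel one level at a time: if S = 1 + c*φ/S' with S'(0) = 1, then c is the φ-coefficient of S and S' = c*φ/(S - 1).
S_1 = c0/f = 1 + (-503/310)*φ + (25571/144150)*φ^2 + ...; c1 = -503/310.
S_2 = c1*φ/(S_1 - 1) = 1 + (25571/233895)*φ + (747355/2277081)*φ^2 + ...; c2 = 25571/233895.
S_3 = c2*φ/(S_2 - 1) = 1 + (-16548575/5512377)*φ + (350054480/40033227)*φ^2 + ...; c3 = -16548575/5512377.
S_4 = c3*φ/(S_3 - 1) = 1 + (1135983248/390012545)*φ + (-3407949744/11398765225)*φ^2 + ...; c4 = 1135983248/390012545.
S_5 = c4*φ/(S_4 - 1) = 1 + (10959/106765)*φ + ...; c5 = 10959/106765.


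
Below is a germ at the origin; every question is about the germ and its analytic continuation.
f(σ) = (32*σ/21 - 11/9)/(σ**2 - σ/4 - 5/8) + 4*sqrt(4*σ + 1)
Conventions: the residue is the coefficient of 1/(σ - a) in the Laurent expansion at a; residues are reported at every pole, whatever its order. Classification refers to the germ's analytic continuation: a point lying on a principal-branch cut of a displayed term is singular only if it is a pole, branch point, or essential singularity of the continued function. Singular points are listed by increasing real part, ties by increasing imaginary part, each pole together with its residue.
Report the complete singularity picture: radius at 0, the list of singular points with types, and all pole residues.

Radius of convergence at 0: 1/4.
At 1/8 - (1/8)*sqrt(41): a pole of order 1; residue 16/21 + (260/2583)*sqrt(41).
At -1/4: an algebraic (square-root) branch point.
At 1/8 + (1/8)*sqrt(41): a pole of order 1; residue 16/21 - (260/2583)*sqrt(41).

Denominator factor (σ**2 - σ/4 - 5/8): discriminant 41/16, real irrational roots 1/8 + (1/8)*sqrt(41) and 1/8 - (1/8)*sqrt(41); poles of order 1, moduli 1/8 + (1/8)*sqrt(41) and -1/8 + (1/8)*sqrt(41).
Branch term (4)*sqrt(1 - σ/(-1/4)): its argument vanishes at σ = -1/4, a square-root branch point, modulus 1/4.
The radius of convergence is the smallest modulus among the singular points: 1/4.
The branch term is analytic at 1/8 - (1/8)*sqrt(41) and contributes nothing to the residue; only the rational part matters.
The factor σ**2 - σ/4 - 5/8 splits as (σ - a)(σ - a') with a = 1/8 - (1/8)*sqrt(41), a' = 1/8 + (1/8)*sqrt(41). At the order-1 pole a set g(σ) = (σ - a)*(rational part) = [32*σ/21 - 11/9] / (σ - a').
Simple pole: residue = g(a) at a = 1/8 - (1/8)*sqrt(41), which is 16/21 + (260/2583)*sqrt(41).
The branch term is analytic at 1/8 + (1/8)*sqrt(41) and contributes nothing to the residue; only the rational part matters.
The factor σ**2 - σ/4 - 5/8 splits as (σ - a)(σ - a') with a = 1/8 + (1/8)*sqrt(41), a' = 1/8 - (1/8)*sqrt(41). At the order-1 pole a set g(σ) = (σ - a)*(rational part) = [32*σ/21 - 11/9] / (σ - a').
Simple pole: residue = g(a) at a = 1/8 + (1/8)*sqrt(41), which is 16/21 - (260/2583)*sqrt(41).
List the singular points by increasing real part (a conjugate pair: the negative imaginary part first).


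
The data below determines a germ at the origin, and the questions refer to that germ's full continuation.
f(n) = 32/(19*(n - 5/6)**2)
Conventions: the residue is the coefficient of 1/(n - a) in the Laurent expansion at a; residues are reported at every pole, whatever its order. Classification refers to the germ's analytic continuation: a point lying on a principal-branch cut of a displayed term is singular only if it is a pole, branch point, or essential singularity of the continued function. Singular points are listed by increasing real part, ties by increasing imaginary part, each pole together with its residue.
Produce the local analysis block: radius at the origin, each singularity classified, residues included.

Denominator factor (n - 5/6)^2: pole of order 2 at 5/6, modulus 5/6.
The radius of convergence is the smallest modulus among the singular points: 5/6.
At the order-2 pole 5/6 set g(n) = (n - (5/6))^2*f(n) = 32/19.
Order-2 pole: residue = g'(a); g'(5/6) = 0, so the residue is 0.

Radius of convergence at 0: 5/6.
At 5/6: a pole of order 2; residue 0.


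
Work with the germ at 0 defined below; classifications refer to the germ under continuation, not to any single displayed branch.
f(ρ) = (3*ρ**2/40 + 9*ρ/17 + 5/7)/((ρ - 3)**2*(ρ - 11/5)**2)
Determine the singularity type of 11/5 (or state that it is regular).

The point is a pole of order 2.

The denominator factor ρ - 11/5 vanishes at 11/5 and appears to the power 2; the numerator there equals 266797/119000, nonzero, and no other factor vanishes.
Hence a pole whose order is the multiplicity, 2.


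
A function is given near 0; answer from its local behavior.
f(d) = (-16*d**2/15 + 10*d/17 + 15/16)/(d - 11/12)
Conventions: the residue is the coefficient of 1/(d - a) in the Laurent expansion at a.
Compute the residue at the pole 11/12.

The residue is 21313/36720.

At the order-1 pole 11/12 set g(d) = (d - (11/12))*f(d) = -16*d**2/15 + 10*d/17 + 15/16.
Simple pole: residue = g(a) at a = 11/12, which is 21313/36720.


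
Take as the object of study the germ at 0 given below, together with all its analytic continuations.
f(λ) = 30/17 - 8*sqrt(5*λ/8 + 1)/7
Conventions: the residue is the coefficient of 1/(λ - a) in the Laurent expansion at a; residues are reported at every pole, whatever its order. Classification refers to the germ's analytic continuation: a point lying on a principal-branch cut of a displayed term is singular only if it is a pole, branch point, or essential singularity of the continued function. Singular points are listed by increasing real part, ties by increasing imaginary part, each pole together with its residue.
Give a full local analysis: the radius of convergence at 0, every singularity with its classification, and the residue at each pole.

Branch term (-8/7)*sqrt(1 - λ/(-8/5)): its argument vanishes at λ = -8/5, a square-root branch point, modulus 8/5.
The radius of convergence is the smallest modulus among the singular points: 8/5.

Radius of convergence at 0: 8/5.
At -8/5: an algebraic (square-root) branch point.


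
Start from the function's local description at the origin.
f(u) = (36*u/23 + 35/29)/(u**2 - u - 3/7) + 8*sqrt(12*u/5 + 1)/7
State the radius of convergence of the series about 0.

Denominator factor (u**2 - u - 3/7): discriminant 19/7, real irrational roots 1/2 + (1/14)*sqrt(133) and 1/2 - (1/14)*sqrt(133); poles of order 1, moduli 1/2 + (1/14)*sqrt(133) and -1/2 + (1/14)*sqrt(133).
Branch term (8/7)*sqrt(1 - u/(-5/12)): its argument vanishes at u = -5/12, a square-root branch point, modulus 5/12.
The radius of convergence is the smallest modulus among the singular points: -1/2 + (1/14)*sqrt(133).

The radius of convergence is -1/2 + (1/14)*sqrt(133).


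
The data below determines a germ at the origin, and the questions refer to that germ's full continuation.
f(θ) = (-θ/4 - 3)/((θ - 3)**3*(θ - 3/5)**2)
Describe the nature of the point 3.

The denominator factor θ - 3 vanishes at 3 and appears to the power 3; the numerator there equals -15/4, nonzero, and no other factor vanishes.
Hence a pole whose order is the multiplicity, 3.

The point is a pole of order 3.


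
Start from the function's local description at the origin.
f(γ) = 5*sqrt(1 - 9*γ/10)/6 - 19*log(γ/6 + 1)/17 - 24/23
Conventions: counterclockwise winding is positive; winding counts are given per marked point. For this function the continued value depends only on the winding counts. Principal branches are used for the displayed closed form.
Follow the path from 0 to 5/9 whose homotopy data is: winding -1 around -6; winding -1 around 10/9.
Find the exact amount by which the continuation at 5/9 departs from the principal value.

Continued minus principal equals (-(5/6)*sqrt(2)) + ((38/17)*pi)*i.

The rational part is single-valued and drops out of the difference; each branch term changes only by its own monodromy.
(5/6)*sqrt(1 - γ/(10/9)): winding -1 is odd, the square root flips sign, contributing -2*(5/6)*sqrt(1 - (5/9)/(10/9)) = -2*(5/6)*sqrt(1/2) = -(5/6)*sqrt(2).
(-19/17)*log(1 - γ/(-6)): each positive loop around -6 adds 2*pi*i to the log, so winding -1 contributes (-19/17)*(-1)*2*pi*i = (38/17)*pi*i.
Summing the contributions at γ = 5/9 gives (-(5/6)*sqrt(2)) + ((38/17)*pi)*i.


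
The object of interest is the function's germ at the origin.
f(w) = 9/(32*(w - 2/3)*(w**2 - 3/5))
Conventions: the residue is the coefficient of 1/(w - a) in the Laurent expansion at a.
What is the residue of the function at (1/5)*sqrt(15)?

The residue is 405/448 + (45/224)*sqrt(15).

The factor w**2 - 3/5 splits as (w - a)(w - a') with a = (1/5)*sqrt(15), a' = -(1/5)*sqrt(15). At the order-1 pole a set g(w) = (w - a)*f(w) = [9/(32*(w - 2/3))] / (w - a').
Simple pole: residue = g(a) at a = (1/5)*sqrt(15), which is 405/448 + (45/224)*sqrt(15).


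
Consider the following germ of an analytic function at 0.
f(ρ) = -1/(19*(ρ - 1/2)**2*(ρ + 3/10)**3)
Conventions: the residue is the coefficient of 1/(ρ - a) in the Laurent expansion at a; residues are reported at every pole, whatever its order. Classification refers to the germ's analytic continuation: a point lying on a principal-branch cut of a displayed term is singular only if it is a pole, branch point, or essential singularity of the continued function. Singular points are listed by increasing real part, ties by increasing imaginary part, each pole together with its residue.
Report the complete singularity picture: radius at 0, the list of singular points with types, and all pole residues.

Radius of convergence at 0: 3/10.
At -3/10: a pole of order 3; residue -1875/4864.
At 1/2: a pole of order 2; residue 1875/4864.

Denominator factor (ρ + 3/10)^3: pole of order 3 at -3/10, modulus 3/10.
Denominator factor (ρ - 1/2)^2: pole of order 2 at 1/2, modulus 1/2.
The radius of convergence is the smallest modulus among the singular points: 3/10.
At the order-3 pole -3/10 set g(ρ) = (ρ - (-3/10))^3*f(ρ) = -1/(19*(ρ - 1/2)**2).
Order-3 pole: residue = g''(a)/2; g''(-3/10) = -1875/2432, so the residue is -1875/4864.
At the order-2 pole 1/2 set g(ρ) = (ρ - (1/2))^2*f(ρ) = -1/(19*(ρ + 3/10)**3).
Order-2 pole: residue = g'(a); g'(1/2) = 1875/4864, so the residue is 1875/4864.
List the singular points by increasing real part (a conjugate pair: the negative imaginary part first).


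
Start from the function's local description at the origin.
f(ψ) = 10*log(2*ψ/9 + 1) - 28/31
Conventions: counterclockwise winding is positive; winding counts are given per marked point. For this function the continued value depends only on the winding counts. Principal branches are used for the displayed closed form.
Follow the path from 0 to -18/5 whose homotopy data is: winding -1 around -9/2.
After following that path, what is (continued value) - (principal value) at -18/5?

Continued minus principal equals -(20)*pi*i.

The rational part is single-valued and drops out of the difference; each branch term changes only by its own monodromy.
(10)*log(1 - ψ/(-9/2)): each positive loop around -9/2 adds 2*pi*i to the log, so winding -1 contributes (10)*(-1)*2*pi*i = -(20)*pi*i.
Summing the contributions at ψ = -18/5 gives -(20)*pi*i.


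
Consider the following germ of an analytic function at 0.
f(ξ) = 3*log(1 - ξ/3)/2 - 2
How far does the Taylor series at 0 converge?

Branch term (3/2)*log(1 - ξ/(3)): its argument vanishes at ξ = 3, a logarithmic branch point, modulus 3.
The radius of convergence is the smallest modulus among the singular points: 3.

The radius of convergence is 3.


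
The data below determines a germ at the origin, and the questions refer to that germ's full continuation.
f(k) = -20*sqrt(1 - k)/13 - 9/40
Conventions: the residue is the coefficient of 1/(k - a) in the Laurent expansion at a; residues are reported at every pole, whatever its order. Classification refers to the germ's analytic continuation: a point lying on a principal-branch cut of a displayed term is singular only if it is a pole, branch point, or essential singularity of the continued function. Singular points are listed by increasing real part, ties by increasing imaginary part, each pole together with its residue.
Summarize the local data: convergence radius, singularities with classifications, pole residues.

Radius of convergence at 0: 1.
At 1: an algebraic (square-root) branch point.

Branch term (-20/13)*sqrt(1 - k/(1)): its argument vanishes at k = 1, a square-root branch point, modulus 1.
The radius of convergence is the smallest modulus among the singular points: 1.


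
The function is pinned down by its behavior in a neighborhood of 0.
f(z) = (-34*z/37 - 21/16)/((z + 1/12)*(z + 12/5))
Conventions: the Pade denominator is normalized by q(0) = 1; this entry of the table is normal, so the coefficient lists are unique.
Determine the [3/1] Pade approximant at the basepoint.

The Pade approximant has numerator coefficients [-105/16, -41539850395/22331574812, 4322031825/5582893703, -1740415500/5582893703]; denominator coefficients [1, 21727996711/1810668228].

Taylor coefficients needed (expand at 0): a_0 = -105/16, a_1 = 182075/2368, a_2 = -26196775/28416, a_3 = 3772225475/340992, a_4 = -543199917775/4091904.
Write the denominator as Q(z) = 1 + q1*z. Requiring Q*f - P = O(z^5) with deg P <= 3 kills the coefficients of z^4..z^4 in Q*f:
  z^4: a_4 + q1*a_3 = 0, i.e. -543199917775/4091904 + (3772225475/340992)*q1 = 0.
Solving this linear system: q1 = 21727996711/1810668228.
The numerator is Q*f truncated at degree 3: P0 = a_0 = -105/16; P1 = a_1 + q1*a_0 = -41539850395/22331574812; P2 = a_2 + q1*a_1 = 4322031825/5582893703; P3 = a_3 + q1*a_2 = -1740415500/5582893703.


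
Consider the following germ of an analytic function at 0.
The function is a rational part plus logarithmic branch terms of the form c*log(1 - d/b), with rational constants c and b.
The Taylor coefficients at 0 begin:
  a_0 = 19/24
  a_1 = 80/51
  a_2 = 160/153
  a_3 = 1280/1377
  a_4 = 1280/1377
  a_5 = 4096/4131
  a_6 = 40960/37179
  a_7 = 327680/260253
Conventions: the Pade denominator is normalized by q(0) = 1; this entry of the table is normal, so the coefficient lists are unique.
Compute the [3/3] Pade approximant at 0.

The Pade approximant has numerator coefficients [19/24, -1/68, -106/85, 958/2295]; denominator coefficients [1, -2, 16/15, -16/135].

Taylor coefficients needed (read off): a_0 = 19/24, a_1 = 80/51, a_2 = 160/153, a_3 = 1280/1377, a_4 = 1280/1377, a_5 = 4096/4131, a_6 = 40960/37179.
Write the denominator as Q(d) = 1 + q1*d + q2*d^2 + q3*d^3. Requiring Q*f - P = O(d^7) with deg P <= 3 kills the coefficients of d^4..d^6 in Q*f:
  d^4: a_4 + q1*a_3 + q2*a_2 + q3*a_1 = 0, i.e. 1280/1377 + (1280/1377)*q1 + (160/153)*q2 + (80/51)*q3 = 0.
  d^5: a_5 + q1*a_4 + q2*a_3 + q3*a_2 = 0, i.e. 4096/4131 + (1280/1377)*q1 + (1280/1377)*q2 + (160/153)*q3 = 0.
  d^6: a_6 + q1*a_5 + q2*a_4 + q3*a_3 = 0, i.e. 40960/37179 + (4096/4131)*q1 + (1280/1377)*q2 + (1280/1377)*q3 = 0.
Solving this linear system: q1 = -2, q2 = 16/15, q3 = -16/135.
The numerator is Q*f truncated at degree 3: P0 = a_0 = 19/24; P1 = a_1 + q1*a_0 = -1/68; P2 = a_2 + q1*a_1 + q2*a_0 = -106/85; P3 = a_3 + q1*a_2 + q2*a_1 + q3*a_0 = 958/2295.


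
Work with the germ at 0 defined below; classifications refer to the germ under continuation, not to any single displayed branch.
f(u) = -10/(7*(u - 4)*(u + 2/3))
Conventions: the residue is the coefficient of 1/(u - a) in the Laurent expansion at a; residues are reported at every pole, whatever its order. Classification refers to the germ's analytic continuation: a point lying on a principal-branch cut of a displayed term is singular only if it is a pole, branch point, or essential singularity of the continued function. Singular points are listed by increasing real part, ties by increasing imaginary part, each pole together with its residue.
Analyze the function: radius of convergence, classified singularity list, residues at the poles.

Radius of convergence at 0: 2/3.
At -2/3: a pole of order 1; residue 15/49.
At 4: a pole of order 1; residue -15/49.

Denominator factor (u - 4): pole of order 1 at 4, modulus 4.
Denominator factor (u + 2/3): pole of order 1 at -2/3, modulus 2/3.
The radius of convergence is the smallest modulus among the singular points: 2/3.
At the order-1 pole -2/3 set g(u) = (u - (-2/3))*f(u) = -10/(7*(u - 4)).
Simple pole: residue = g(a) at a = -2/3, which is 15/49.
At the order-1 pole 4 set g(u) = (u - (4))*f(u) = -10/(7*(u + 2/3)).
Simple pole: residue = g(a) at a = 4, which is -15/49.
List the singular points by increasing real part (a conjugate pair: the negative imaginary part first).


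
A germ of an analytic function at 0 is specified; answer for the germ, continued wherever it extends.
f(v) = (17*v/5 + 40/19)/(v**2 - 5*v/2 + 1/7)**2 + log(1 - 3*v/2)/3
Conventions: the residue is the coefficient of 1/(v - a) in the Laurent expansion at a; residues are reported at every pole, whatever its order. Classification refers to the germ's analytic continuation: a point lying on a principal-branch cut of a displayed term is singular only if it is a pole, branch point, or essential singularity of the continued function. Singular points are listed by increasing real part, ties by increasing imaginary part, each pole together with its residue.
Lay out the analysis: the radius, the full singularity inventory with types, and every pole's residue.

Denominator factor (v**2 - 5*v/2 + 1/7)^2: discriminant 159/28, real irrational roots 5/4 + (1/28)*sqrt(1113) and 5/4 - (1/28)*sqrt(1113); poles of order 2, moduli 5/4 + (1/28)*sqrt(1113) and 5/4 - (1/28)*sqrt(1113).
Branch term (1/3)*log(1 - v/(2/3)): its argument vanishes at v = 2/3, a logarithmic branch point, modulus 2/3.
The radius of convergence is the smallest modulus among the singular points: 5/4 - (1/28)*sqrt(1113).
The branch term is analytic at 5/4 - (1/28)*sqrt(1113) and contributes nothing to the residue; only the rational part matters.
The factor v**2 - 5*v/2 + 1/7 splits as (v - a)(v - a') with a = 5/4 - (1/28)*sqrt(1113), a' = 5/4 + (1/28)*sqrt(1113). At the order-2 pole a set g(v) = (v - a)^2*(rational part) = [17*v/5 + 40/19] / (v - a')^2.
Order-2 pole: residue = g'(a); g'(5/4 - (1/28)*sqrt(1113)) = (4508/160113)*sqrt(1113), so the residue is (4508/160113)*sqrt(1113).
The branch term is analytic at 5/4 + (1/28)*sqrt(1113) and contributes nothing to the residue; only the rational part matters.
The factor v**2 - 5*v/2 + 1/7 splits as (v - a)(v - a') with a = 5/4 + (1/28)*sqrt(1113), a' = 5/4 - (1/28)*sqrt(1113). At the order-2 pole a set g(v) = (v - a)^2*(rational part) = [17*v/5 + 40/19] / (v - a')^2.
Order-2 pole: residue = g'(a); g'(5/4 + (1/28)*sqrt(1113)) = -(4508/160113)*sqrt(1113), so the residue is -(4508/160113)*sqrt(1113).
List the singular points by increasing real part (a conjugate pair: the negative imaginary part first).

Radius of convergence at 0: 5/4 - (1/28)*sqrt(1113).
At 5/4 - (1/28)*sqrt(1113): a pole of order 2; residue (4508/160113)*sqrt(1113).
At 2/3: a logarithmic branch point.
At 5/4 + (1/28)*sqrt(1113): a pole of order 2; residue -(4508/160113)*sqrt(1113).


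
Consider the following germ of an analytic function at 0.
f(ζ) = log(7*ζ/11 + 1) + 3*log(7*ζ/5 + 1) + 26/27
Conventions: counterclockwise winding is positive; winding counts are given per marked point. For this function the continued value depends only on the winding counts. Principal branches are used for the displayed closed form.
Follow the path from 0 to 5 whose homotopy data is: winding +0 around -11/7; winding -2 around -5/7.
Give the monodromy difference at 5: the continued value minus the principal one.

The rational part is single-valued and drops out of the difference; each branch term changes only by its own monodromy.
(3)*log(1 - ζ/(-5/7)): each positive loop around -5/7 adds 2*pi*i to the log, so winding -2 contributes (3)*(-2)*2*pi*i = -(12)*pi*i.
(1)*log(1 - ζ/(-11/7)): winding 0 around -11/7, so this term returns to its principal value, contribution 0.
Summing the contributions at ζ = 5 gives -(12)*pi*i.

Continued minus principal equals -(12)*pi*i.


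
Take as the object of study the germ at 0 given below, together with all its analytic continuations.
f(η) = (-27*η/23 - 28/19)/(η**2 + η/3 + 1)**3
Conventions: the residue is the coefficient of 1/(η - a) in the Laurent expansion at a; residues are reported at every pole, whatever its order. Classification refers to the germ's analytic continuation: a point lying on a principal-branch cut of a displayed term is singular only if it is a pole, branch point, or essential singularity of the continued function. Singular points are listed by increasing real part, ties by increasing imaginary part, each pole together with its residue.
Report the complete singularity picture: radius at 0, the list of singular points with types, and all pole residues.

Denominator factor (η**2 + η/3 + 1)^3: discriminant -35/9, complex-conjugate roots (-1/6) + ((1/6)*sqrt(35))*i and (-1/6) - ((1/6)*sqrt(35))*i; poles of order 3, moduli 1 and 1.
The radius of convergence is the smallest modulus among the singular points: 1.
The factor η**2 + η/3 + 1 splits as (η - a)(η - a') with a = (-1/6) - ((1/6)*sqrt(35))*i, a' = (-1/6) + ((1/6)*sqrt(35))*i. At the order-3 pole a set g(η) = (η - a)^3*f(η) = [-27*η/23 - 28/19] / (η - a')^3.
Order-3 pole: residue = g''(a)/2; g''((-1/6) - ((1/6)*sqrt(35))*i) = -((1628586/18736375)*sqrt(35))*i, so the residue is -((814293/18736375)*sqrt(35))*i.
The factor η**2 + η/3 + 1 splits as (η - a)(η - a') with a = (-1/6) + ((1/6)*sqrt(35))*i, a' = (-1/6) - ((1/6)*sqrt(35))*i. At the order-3 pole a set g(η) = (η - a)^3*f(η) = [-27*η/23 - 28/19] / (η - a')^3.
Order-3 pole: residue = g''(a)/2; g''((-1/6) + ((1/6)*sqrt(35))*i) = ((1628586/18736375)*sqrt(35))*i, so the residue is ((814293/18736375)*sqrt(35))*i.
List the singular points by increasing real part (a conjugate pair: the negative imaginary part first).

Radius of convergence at 0: 1.
At (-1/6) - ((1/6)*sqrt(35))*i: a pole of order 3; residue -((814293/18736375)*sqrt(35))*i.
At (-1/6) + ((1/6)*sqrt(35))*i: a pole of order 3; residue ((814293/18736375)*sqrt(35))*i.


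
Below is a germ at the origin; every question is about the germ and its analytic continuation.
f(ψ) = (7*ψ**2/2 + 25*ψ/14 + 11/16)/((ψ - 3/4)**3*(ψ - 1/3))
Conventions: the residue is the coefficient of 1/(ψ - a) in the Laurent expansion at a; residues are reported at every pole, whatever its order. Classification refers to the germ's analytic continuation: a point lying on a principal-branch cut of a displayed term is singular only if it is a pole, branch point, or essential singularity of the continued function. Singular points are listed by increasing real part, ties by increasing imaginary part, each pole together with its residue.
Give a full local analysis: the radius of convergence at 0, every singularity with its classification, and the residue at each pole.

Denominator factor (ψ - 3/4)^3: pole of order 3 at 3/4, modulus 3/4.
Denominator factor (ψ - 1/3): pole of order 1 at 1/3, modulus 1/3.
The radius of convergence is the smallest modulus among the singular points: 1/3.
At the order-1 pole 1/3 set g(ψ) = (ψ - (1/3))*f(ψ) = (7*ψ**2/2 + 25*ψ/14 + 11/16)/(ψ - 3/4)**3.
Simple pole: residue = g(a) at a = 1/3, which is -4044/175.
At the order-3 pole 3/4 set g(ψ) = (ψ - (3/4))^3*f(ψ) = (7*ψ**2/2 + 25*ψ/14 + 11/16)/(ψ - 1/3).
Order-3 pole: residue = g''(a)/2; g''(3/4) = 8088/175, so the residue is 4044/175.
List the singular points by increasing real part (a conjugate pair: the negative imaginary part first).

Radius of convergence at 0: 1/3.
At 1/3: a pole of order 1; residue -4044/175.
At 3/4: a pole of order 3; residue 4044/175.


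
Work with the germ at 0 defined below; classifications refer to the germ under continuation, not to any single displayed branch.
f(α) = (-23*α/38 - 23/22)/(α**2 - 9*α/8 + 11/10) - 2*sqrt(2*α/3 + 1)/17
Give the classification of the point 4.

The point is a regular point.

Denominator factors: α**2 - 9*α/8 + 11/10 = 63/5 at α = 4 — none vanishes.
Branch term sqrt(1 - α/(-3/2)): argument at 4 is 11/3, nonzero, so 4 is not its branch point (a point on a principal cut is still regular for the continued germ).
So the germ continues analytically to 4.


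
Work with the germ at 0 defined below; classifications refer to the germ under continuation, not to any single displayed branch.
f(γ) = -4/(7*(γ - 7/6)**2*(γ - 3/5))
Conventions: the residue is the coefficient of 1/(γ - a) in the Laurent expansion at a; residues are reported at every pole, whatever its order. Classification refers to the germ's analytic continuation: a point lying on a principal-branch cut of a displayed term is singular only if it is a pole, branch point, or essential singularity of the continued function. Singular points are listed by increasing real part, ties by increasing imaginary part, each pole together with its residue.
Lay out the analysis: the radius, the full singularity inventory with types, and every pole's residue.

Denominator factor (γ - 7/6)^2: pole of order 2 at 7/6, modulus 7/6.
Denominator factor (γ - 3/5): pole of order 1 at 3/5, modulus 3/5.
The radius of convergence is the smallest modulus among the singular points: 3/5.
At the order-1 pole 3/5 set g(γ) = (γ - (3/5))*f(γ) = -4/(7*(γ - 7/6)**2).
Simple pole: residue = g(a) at a = 3/5, which is -3600/2023.
At the order-2 pole 7/6 set g(γ) = (γ - (7/6))^2*f(γ) = -4/(7*(γ - 3/5)).
Order-2 pole: residue = g'(a); g'(7/6) = 3600/2023, so the residue is 3600/2023.
List the singular points by increasing real part (a conjugate pair: the negative imaginary part first).

Radius of convergence at 0: 3/5.
At 3/5: a pole of order 1; residue -3600/2023.
At 7/6: a pole of order 2; residue 3600/2023.
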